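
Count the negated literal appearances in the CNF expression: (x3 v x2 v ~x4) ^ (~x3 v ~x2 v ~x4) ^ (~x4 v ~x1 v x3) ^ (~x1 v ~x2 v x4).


Scan each clause for negated literals.
Clause 1: 1 negative; Clause 2: 3 negative; Clause 3: 2 negative; Clause 4: 2 negative.
Total negative literal occurrences = 8.

8


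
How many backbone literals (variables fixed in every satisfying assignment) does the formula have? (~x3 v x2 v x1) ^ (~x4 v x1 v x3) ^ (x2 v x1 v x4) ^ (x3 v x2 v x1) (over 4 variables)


Find all satisfying assignments: 11 model(s).
Check which variables have the same value in every model.
No variable is fixed across all models.
Backbone size = 0.

0


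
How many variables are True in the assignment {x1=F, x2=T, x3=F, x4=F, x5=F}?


The weight is the number of variables assigned True.
True variables: x2.
Weight = 1.

1


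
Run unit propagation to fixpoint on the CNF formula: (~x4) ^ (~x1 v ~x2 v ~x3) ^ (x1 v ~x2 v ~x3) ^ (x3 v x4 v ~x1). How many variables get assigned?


Unit propagation repeatedly assigns the literal in any unit clause, then simplifies.
Assignments in order: x4 = F.
No further unit clauses remain.
Total variables assigned = 1.

1


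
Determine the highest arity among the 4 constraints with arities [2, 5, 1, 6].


The arities are: 2, 5, 1, 6.
Scan for the maximum value.
Maximum arity = 6.

6


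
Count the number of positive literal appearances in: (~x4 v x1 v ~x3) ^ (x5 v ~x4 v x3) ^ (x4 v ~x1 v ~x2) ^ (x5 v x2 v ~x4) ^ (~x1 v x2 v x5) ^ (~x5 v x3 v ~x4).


Scan each clause for unnegated literals.
Clause 1: 1 positive; Clause 2: 2 positive; Clause 3: 1 positive; Clause 4: 2 positive; Clause 5: 2 positive; Clause 6: 1 positive.
Total positive literal occurrences = 9.

9


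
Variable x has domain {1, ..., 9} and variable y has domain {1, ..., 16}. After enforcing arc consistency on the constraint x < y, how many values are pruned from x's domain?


For the constraint x < y, x needs a supporting value in y's domain.
x can be at most 15 (one less than y's maximum).
Valid x values from domain: 9 out of 9.
Pruned = 9 - 9 = 0.

0


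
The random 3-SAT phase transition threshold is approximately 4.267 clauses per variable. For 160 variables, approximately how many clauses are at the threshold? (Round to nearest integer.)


The 3-SAT phase transition occurs at approximately 4.267 clauses per variable.
m = 4.267 * 160 = 682.72.
Rounded to nearest integer: 683.

683


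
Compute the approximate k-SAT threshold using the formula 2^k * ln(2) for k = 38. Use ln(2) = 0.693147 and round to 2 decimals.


Using the asymptotic formula: threshold ~ 2^k * ln(2).
2^38 = 274877906944.
274877906944 * 0.693147 = 190530796564.51.

190530796564.51


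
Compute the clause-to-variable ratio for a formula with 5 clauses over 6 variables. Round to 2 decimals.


Clause-to-variable ratio = clauses / variables.
5 / 6 = 0.83.

0.83


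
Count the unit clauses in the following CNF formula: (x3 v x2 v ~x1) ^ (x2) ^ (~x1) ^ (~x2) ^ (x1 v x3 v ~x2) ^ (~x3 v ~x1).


A unit clause contains exactly one literal.
Unit clauses found: (x2), (~x1), (~x2).
Count = 3.

3


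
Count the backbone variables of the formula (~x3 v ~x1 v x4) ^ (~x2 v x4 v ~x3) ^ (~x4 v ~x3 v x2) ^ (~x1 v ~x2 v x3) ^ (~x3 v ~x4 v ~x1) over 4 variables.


Find all satisfying assignments: 8 model(s).
Check which variables have the same value in every model.
No variable is fixed across all models.
Backbone size = 0.

0


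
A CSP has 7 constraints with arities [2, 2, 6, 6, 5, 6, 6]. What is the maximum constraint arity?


The arities are: 2, 2, 6, 6, 5, 6, 6.
Scan for the maximum value.
Maximum arity = 6.

6


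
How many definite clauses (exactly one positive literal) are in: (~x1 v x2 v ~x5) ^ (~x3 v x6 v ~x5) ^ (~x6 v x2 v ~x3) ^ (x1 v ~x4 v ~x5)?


A definite clause has exactly one positive literal.
Clause 1: 1 positive -> definite
Clause 2: 1 positive -> definite
Clause 3: 1 positive -> definite
Clause 4: 1 positive -> definite
Definite clause count = 4.

4


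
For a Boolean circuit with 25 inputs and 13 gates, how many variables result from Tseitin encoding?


The Tseitin transformation introduces one auxiliary variable per gate.
Total variables = inputs + gates = 25 + 13 = 38.

38


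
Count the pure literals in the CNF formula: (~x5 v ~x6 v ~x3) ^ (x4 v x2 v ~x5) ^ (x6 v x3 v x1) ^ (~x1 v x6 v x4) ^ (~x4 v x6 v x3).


A pure literal appears in only one polarity across all clauses.
Pure literals: x2 (positive only), x5 (negative only).
Count = 2.

2


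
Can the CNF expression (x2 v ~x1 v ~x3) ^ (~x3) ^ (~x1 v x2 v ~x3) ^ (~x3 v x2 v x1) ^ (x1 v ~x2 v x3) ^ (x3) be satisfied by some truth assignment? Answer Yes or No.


Check all 8 possible truth assignments.
Number of satisfying assignments found: 0.
The formula is unsatisfiable.

No


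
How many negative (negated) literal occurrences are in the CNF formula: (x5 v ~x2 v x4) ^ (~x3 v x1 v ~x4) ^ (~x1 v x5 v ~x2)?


Scan each clause for negated literals.
Clause 1: 1 negative; Clause 2: 2 negative; Clause 3: 2 negative.
Total negative literal occurrences = 5.

5


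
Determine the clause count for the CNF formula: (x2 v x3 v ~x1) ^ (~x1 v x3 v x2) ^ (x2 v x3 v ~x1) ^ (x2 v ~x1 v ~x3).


Each group enclosed in parentheses joined by ^ is one clause.
Counting the conjuncts: 4 clauses.

4


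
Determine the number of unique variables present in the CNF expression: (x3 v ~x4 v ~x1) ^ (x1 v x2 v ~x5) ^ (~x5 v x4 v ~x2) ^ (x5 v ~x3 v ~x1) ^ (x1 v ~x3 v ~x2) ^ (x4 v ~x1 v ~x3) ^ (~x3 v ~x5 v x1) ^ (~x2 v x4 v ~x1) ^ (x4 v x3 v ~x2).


Identify each distinct variable in the formula.
Variables found: x1, x2, x3, x4, x5.
Total distinct variables = 5.

5


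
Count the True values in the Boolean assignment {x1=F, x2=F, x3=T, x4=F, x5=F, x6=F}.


The weight is the number of variables assigned True.
True variables: x3.
Weight = 1.

1


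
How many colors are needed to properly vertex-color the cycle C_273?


An odd cycle cannot be 2-colored: alternating two colors around the cycle returns to the start with a conflict.
Since 273 is odd, three colors are required (and three suffice).
Chromatic number = 3.

3


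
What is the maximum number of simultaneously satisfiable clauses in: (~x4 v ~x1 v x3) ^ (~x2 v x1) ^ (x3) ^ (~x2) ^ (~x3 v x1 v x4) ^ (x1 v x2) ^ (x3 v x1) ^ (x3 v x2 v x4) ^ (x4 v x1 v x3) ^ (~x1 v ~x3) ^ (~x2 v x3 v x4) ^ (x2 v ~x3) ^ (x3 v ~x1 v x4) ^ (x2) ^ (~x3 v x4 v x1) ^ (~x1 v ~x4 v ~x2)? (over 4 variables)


Enumerate all 16 truth assignments.
For each, count how many of the 16 clauses are satisfied.
The formula is not fully satisfiable, so the maximum is below 16.
Maximum simultaneously satisfiable clauses = 14.

14


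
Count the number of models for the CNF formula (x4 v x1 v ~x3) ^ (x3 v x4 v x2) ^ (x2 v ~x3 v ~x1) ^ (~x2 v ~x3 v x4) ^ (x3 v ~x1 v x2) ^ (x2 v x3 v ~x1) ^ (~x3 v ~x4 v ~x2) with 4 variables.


Enumerate all 16 truth assignments over 4 variables.
Test each against every clause.
Satisfying assignments found: 6.

6


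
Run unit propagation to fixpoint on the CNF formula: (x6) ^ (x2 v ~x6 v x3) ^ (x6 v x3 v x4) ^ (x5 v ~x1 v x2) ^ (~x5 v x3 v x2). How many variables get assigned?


Unit propagation repeatedly assigns the literal in any unit clause, then simplifies.
Assignments in order: x6 = T.
No further unit clauses remain.
Total variables assigned = 1.

1


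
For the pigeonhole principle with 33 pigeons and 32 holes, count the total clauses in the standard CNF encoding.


The PHP encoding has two parts:
1) At-least-one-hole clauses: 33 (one per pigeon, each with 32 literals).
2) At-most-one-pigeon-per-hole clauses: 32 holes * C(33,2) = 32 * 528 = 16896.
Total clauses = 33 + 16896 = 16929.

16929


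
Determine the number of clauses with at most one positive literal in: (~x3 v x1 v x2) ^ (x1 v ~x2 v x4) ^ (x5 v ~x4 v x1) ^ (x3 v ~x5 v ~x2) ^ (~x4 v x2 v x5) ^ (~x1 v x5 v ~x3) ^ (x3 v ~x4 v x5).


A Horn clause has at most one positive literal.
Clause 1: 2 positive lit(s) -> not Horn
Clause 2: 2 positive lit(s) -> not Horn
Clause 3: 2 positive lit(s) -> not Horn
Clause 4: 1 positive lit(s) -> Horn
Clause 5: 2 positive lit(s) -> not Horn
Clause 6: 1 positive lit(s) -> Horn
Clause 7: 2 positive lit(s) -> not Horn
Total Horn clauses = 2.

2


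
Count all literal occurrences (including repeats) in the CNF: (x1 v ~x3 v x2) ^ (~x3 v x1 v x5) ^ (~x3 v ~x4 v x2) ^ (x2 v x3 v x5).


Clause lengths: 3, 3, 3, 3.
Sum = 3 + 3 + 3 + 3 = 12.

12


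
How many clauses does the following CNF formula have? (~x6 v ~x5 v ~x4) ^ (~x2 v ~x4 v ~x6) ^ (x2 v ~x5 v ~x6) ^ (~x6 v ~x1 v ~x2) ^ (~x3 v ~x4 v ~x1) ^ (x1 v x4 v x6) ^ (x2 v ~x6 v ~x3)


Each group enclosed in parentheses joined by ^ is one clause.
Counting the conjuncts: 7 clauses.

7


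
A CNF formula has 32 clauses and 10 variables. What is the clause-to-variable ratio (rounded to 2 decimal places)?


Clause-to-variable ratio = clauses / variables.
32 / 10 = 3.2.

3.2


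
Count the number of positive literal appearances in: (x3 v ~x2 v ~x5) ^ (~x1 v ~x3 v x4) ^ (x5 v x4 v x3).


Scan each clause for unnegated literals.
Clause 1: 1 positive; Clause 2: 1 positive; Clause 3: 3 positive.
Total positive literal occurrences = 5.

5


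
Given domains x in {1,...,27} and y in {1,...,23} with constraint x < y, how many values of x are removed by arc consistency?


For the constraint x < y, x needs a supporting value in y's domain.
x can be at most 22 (one less than y's maximum).
Valid x values from domain: 22 out of 27.
Pruned = 27 - 22 = 5.

5


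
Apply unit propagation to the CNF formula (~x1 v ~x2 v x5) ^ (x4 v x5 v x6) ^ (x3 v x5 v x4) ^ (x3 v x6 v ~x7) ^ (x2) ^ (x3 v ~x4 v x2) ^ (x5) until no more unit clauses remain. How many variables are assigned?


Unit propagation repeatedly assigns the literal in any unit clause, then simplifies.
Assignments in order: x2 = T, x5 = T.
No further unit clauses remain.
Total variables assigned = 2.

2


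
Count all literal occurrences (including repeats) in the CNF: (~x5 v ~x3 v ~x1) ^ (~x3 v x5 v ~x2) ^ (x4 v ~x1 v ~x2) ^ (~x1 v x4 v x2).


Clause lengths: 3, 3, 3, 3.
Sum = 3 + 3 + 3 + 3 = 12.

12


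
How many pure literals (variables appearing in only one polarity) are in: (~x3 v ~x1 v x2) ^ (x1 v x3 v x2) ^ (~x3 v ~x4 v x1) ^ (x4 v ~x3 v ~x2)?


A pure literal appears in only one polarity across all clauses.
No pure literals found.
Count = 0.

0


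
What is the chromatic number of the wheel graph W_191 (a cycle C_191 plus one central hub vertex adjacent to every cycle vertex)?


W_191 consists of the cycle C_191 together with a hub vertex adjacent to every cycle vertex.
The cycle C_191 needs 3 colors (odd cycle -> 3).
The hub is adjacent to every cycle vertex, so it must receive a new color distinct from all of them.
Chromatic number = 3 + 1 = 4.

4


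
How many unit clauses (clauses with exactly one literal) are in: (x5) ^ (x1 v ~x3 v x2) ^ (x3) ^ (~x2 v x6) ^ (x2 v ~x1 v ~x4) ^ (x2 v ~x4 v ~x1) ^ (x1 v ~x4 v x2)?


A unit clause contains exactly one literal.
Unit clauses found: (x5), (x3).
Count = 2.

2


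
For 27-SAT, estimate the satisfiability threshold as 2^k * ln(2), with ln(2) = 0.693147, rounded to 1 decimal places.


Using the asymptotic formula: threshold ~ 2^k * ln(2).
2^27 = 134217728.
134217728 * 0.693147 = 93032615.5.

93032615.5


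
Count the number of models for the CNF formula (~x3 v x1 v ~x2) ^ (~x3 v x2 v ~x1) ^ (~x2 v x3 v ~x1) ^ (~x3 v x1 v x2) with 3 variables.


Enumerate all 8 truth assignments over 3 variables.
Test each against every clause.
Satisfying assignments found: 4.

4


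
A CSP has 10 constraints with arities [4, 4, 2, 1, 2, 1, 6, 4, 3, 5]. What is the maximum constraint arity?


The arities are: 4, 4, 2, 1, 2, 1, 6, 4, 3, 5.
Scan for the maximum value.
Maximum arity = 6.

6


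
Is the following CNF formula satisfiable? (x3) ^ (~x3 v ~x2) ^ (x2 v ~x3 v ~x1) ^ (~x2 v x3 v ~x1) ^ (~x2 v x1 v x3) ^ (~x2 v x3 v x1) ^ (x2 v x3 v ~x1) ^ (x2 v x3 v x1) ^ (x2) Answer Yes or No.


Check all 8 possible truth assignments.
Number of satisfying assignments found: 0.
The formula is unsatisfiable.

No


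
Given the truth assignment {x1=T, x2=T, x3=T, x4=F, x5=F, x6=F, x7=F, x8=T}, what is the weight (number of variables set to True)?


The weight is the number of variables assigned True.
True variables: x1, x2, x3, x8.
Weight = 4.

4


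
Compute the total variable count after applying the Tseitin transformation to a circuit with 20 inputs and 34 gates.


The Tseitin transformation introduces one auxiliary variable per gate.
Total variables = inputs + gates = 20 + 34 = 54.

54


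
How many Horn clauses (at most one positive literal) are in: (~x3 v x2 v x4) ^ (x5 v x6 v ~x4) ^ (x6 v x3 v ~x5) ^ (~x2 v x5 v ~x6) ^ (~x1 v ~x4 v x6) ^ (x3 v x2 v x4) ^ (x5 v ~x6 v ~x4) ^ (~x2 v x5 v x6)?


A Horn clause has at most one positive literal.
Clause 1: 2 positive lit(s) -> not Horn
Clause 2: 2 positive lit(s) -> not Horn
Clause 3: 2 positive lit(s) -> not Horn
Clause 4: 1 positive lit(s) -> Horn
Clause 5: 1 positive lit(s) -> Horn
Clause 6: 3 positive lit(s) -> not Horn
Clause 7: 1 positive lit(s) -> Horn
Clause 8: 2 positive lit(s) -> not Horn
Total Horn clauses = 3.

3


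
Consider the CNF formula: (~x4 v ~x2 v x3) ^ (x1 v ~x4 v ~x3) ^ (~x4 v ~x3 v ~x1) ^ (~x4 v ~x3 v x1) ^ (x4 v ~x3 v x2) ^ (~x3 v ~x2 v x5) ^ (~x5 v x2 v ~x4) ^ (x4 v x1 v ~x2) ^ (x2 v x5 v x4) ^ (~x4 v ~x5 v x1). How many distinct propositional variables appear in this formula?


Identify each distinct variable in the formula.
Variables found: x1, x2, x3, x4, x5.
Total distinct variables = 5.

5


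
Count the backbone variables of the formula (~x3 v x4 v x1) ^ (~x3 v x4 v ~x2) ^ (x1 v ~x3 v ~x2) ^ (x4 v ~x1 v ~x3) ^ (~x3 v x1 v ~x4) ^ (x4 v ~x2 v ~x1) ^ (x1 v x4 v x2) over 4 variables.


Find all satisfying assignments: 8 model(s).
Check which variables have the same value in every model.
No variable is fixed across all models.
Backbone size = 0.

0


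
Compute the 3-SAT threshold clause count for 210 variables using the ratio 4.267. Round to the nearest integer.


The 3-SAT phase transition occurs at approximately 4.267 clauses per variable.
m = 4.267 * 210 = 896.07.
Rounded to nearest integer: 896.

896


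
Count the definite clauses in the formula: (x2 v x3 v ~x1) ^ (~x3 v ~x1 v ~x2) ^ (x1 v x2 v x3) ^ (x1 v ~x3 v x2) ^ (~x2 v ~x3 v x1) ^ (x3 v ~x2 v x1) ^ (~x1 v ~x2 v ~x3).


A definite clause has exactly one positive literal.
Clause 1: 2 positive -> not definite
Clause 2: 0 positive -> not definite
Clause 3: 3 positive -> not definite
Clause 4: 2 positive -> not definite
Clause 5: 1 positive -> definite
Clause 6: 2 positive -> not definite
Clause 7: 0 positive -> not definite
Definite clause count = 1.

1


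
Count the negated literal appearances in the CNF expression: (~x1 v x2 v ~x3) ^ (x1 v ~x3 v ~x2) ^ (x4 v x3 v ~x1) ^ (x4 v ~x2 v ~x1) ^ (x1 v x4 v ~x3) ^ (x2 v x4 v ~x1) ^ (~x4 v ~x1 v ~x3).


Scan each clause for negated literals.
Clause 1: 2 negative; Clause 2: 2 negative; Clause 3: 1 negative; Clause 4: 2 negative; Clause 5: 1 negative; Clause 6: 1 negative; Clause 7: 3 negative.
Total negative literal occurrences = 12.

12


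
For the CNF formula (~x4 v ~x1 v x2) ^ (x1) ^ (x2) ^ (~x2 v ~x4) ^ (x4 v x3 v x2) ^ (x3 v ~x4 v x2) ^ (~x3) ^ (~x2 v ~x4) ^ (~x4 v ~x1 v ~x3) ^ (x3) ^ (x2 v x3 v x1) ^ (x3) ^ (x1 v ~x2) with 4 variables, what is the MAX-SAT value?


Enumerate all 16 truth assignments.
For each, count how many of the 13 clauses are satisfied.
The formula is not fully satisfiable, so the maximum is below 13.
Maximum simultaneously satisfiable clauses = 12.

12


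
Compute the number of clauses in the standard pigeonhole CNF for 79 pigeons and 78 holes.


The PHP encoding has two parts:
1) At-least-one-hole clauses: 79 (one per pigeon, each with 78 literals).
2) At-most-one-pigeon-per-hole clauses: 78 holes * C(79,2) = 78 * 3081 = 240318.
Total clauses = 79 + 240318 = 240397.

240397


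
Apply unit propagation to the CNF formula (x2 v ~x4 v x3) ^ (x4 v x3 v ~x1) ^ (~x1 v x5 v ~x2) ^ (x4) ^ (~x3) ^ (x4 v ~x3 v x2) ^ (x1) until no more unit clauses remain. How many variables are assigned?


Unit propagation repeatedly assigns the literal in any unit clause, then simplifies.
Assignments in order: x4 = T, x3 = F, x2 = T, x1 = T, x5 = T.
No further unit clauses remain.
Total variables assigned = 5.

5


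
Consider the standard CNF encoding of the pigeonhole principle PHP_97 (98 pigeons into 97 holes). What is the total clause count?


The PHP encoding has two parts:
1) At-least-one-hole clauses: 98 (one per pigeon, each with 97 literals).
2) At-most-one-pigeon-per-hole clauses: 97 holes * C(98,2) = 97 * 4753 = 461041.
Total clauses = 98 + 461041 = 461139.

461139


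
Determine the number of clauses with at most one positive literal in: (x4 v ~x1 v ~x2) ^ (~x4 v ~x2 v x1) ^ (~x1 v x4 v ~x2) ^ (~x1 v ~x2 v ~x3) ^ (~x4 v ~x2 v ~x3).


A Horn clause has at most one positive literal.
Clause 1: 1 positive lit(s) -> Horn
Clause 2: 1 positive lit(s) -> Horn
Clause 3: 1 positive lit(s) -> Horn
Clause 4: 0 positive lit(s) -> Horn
Clause 5: 0 positive lit(s) -> Horn
Total Horn clauses = 5.

5


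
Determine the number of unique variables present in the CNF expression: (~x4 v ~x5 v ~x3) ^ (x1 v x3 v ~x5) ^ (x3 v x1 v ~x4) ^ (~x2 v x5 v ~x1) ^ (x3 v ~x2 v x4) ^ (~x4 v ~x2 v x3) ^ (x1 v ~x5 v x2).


Identify each distinct variable in the formula.
Variables found: x1, x2, x3, x4, x5.
Total distinct variables = 5.

5


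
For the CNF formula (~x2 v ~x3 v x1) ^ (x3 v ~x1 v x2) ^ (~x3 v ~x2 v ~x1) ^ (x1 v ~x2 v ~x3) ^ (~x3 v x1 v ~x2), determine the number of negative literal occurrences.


Scan each clause for negated literals.
Clause 1: 2 negative; Clause 2: 1 negative; Clause 3: 3 negative; Clause 4: 2 negative; Clause 5: 2 negative.
Total negative literal occurrences = 10.

10


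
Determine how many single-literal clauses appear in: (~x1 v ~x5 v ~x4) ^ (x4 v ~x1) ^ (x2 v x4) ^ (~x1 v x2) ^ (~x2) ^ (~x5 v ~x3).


A unit clause contains exactly one literal.
Unit clauses found: (~x2).
Count = 1.

1


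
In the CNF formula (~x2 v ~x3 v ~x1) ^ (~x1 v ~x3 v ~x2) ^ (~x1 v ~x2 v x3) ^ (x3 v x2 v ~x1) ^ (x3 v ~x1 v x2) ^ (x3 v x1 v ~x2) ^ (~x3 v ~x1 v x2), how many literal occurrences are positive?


Scan each clause for unnegated literals.
Clause 1: 0 positive; Clause 2: 0 positive; Clause 3: 1 positive; Clause 4: 2 positive; Clause 5: 2 positive; Clause 6: 2 positive; Clause 7: 1 positive.
Total positive literal occurrences = 8.

8


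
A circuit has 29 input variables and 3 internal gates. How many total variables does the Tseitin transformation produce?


The Tseitin transformation introduces one auxiliary variable per gate.
Total variables = inputs + gates = 29 + 3 = 32.

32


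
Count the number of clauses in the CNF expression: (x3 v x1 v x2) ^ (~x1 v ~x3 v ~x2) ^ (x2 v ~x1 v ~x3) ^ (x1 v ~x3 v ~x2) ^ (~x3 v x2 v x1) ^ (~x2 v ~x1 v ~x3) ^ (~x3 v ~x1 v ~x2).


Each group enclosed in parentheses joined by ^ is one clause.
Counting the conjuncts: 7 clauses.

7


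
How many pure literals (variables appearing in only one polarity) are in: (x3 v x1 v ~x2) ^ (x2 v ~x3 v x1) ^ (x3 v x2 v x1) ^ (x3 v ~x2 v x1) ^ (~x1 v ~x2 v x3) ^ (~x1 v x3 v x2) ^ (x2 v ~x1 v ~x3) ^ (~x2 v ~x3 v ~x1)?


A pure literal appears in only one polarity across all clauses.
No pure literals found.
Count = 0.

0


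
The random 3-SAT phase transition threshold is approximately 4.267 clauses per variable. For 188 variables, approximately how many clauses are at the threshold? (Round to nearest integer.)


The 3-SAT phase transition occurs at approximately 4.267 clauses per variable.
m = 4.267 * 188 = 802.196.
Rounded to nearest integer: 802.

802


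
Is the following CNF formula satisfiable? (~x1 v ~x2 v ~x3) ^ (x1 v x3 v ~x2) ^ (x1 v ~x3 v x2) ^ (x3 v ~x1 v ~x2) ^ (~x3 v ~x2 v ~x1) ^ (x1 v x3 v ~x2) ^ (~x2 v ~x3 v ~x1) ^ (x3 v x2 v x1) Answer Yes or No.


Check all 8 possible truth assignments.
Number of satisfying assignments found: 3.
The formula is satisfiable.

Yes


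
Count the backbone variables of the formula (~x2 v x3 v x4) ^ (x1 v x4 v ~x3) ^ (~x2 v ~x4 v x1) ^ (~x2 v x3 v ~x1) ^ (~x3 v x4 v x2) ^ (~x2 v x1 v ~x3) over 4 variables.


Find all satisfying assignments: 8 model(s).
Check which variables have the same value in every model.
No variable is fixed across all models.
Backbone size = 0.

0


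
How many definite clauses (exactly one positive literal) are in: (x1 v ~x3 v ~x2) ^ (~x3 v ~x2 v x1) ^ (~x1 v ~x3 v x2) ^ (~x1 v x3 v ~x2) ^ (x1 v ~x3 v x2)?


A definite clause has exactly one positive literal.
Clause 1: 1 positive -> definite
Clause 2: 1 positive -> definite
Clause 3: 1 positive -> definite
Clause 4: 1 positive -> definite
Clause 5: 2 positive -> not definite
Definite clause count = 4.

4


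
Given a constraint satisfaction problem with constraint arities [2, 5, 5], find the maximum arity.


The arities are: 2, 5, 5.
Scan for the maximum value.
Maximum arity = 5.

5


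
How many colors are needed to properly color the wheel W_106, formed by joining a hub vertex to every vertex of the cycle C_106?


W_106 consists of the cycle C_106 together with a hub vertex adjacent to every cycle vertex.
The cycle C_106 needs 2 colors (even cycle -> 2).
The hub is adjacent to every cycle vertex, so it must receive a new color distinct from all of them.
Chromatic number = 2 + 1 = 3.

3


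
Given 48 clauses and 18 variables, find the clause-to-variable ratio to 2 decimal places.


Clause-to-variable ratio = clauses / variables.
48 / 18 = 2.67.

2.67


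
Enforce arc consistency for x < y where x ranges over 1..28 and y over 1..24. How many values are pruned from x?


For the constraint x < y, x needs a supporting value in y's domain.
x can be at most 23 (one less than y's maximum).
Valid x values from domain: 23 out of 28.
Pruned = 28 - 23 = 5.

5


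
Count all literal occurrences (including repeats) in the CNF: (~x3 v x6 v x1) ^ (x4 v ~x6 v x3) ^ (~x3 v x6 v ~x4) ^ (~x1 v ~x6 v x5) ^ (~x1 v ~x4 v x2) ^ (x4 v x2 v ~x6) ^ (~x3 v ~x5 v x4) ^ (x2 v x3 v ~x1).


Clause lengths: 3, 3, 3, 3, 3, 3, 3, 3.
Sum = 3 + 3 + 3 + 3 + 3 + 3 + 3 + 3 = 24.

24


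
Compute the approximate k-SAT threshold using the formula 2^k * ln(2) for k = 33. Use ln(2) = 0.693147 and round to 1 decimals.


Using the asymptotic formula: threshold ~ 2^k * ln(2).
2^33 = 8589934592.
8589934592 * 0.693147 = 5954087392.6.

5954087392.6


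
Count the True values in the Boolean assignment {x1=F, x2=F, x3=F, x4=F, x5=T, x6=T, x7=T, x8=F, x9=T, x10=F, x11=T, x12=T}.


The weight is the number of variables assigned True.
True variables: x5, x6, x7, x9, x11, x12.
Weight = 6.

6


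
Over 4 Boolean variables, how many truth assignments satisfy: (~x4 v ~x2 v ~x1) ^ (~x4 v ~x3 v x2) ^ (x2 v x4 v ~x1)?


Enumerate all 16 truth assignments over 4 variables.
Test each against every clause.
Satisfying assignments found: 10.

10


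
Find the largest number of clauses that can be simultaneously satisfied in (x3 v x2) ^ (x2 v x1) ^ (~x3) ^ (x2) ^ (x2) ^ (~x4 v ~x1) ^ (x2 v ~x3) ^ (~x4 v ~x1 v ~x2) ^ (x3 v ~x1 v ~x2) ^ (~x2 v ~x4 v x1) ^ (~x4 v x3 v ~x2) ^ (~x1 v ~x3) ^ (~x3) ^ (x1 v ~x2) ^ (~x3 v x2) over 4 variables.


Enumerate all 16 truth assignments.
For each, count how many of the 15 clauses are satisfied.
The formula is not fully satisfiable, so the maximum is below 15.
Maximum simultaneously satisfiable clauses = 14.

14


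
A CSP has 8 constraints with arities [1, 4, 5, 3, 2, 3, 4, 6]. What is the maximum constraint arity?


The arities are: 1, 4, 5, 3, 2, 3, 4, 6.
Scan for the maximum value.
Maximum arity = 6.

6


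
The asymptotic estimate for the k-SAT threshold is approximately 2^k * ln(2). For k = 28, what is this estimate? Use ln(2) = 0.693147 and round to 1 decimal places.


Using the asymptotic formula: threshold ~ 2^k * ln(2).
2^28 = 268435456.
268435456 * 0.693147 = 186065231.0.

186065231.0


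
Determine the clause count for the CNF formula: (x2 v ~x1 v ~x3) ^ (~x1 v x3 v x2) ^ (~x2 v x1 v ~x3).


Each group enclosed in parentheses joined by ^ is one clause.
Counting the conjuncts: 3 clauses.

3


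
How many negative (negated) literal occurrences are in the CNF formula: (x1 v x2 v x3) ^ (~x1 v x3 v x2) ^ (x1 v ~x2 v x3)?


Scan each clause for negated literals.
Clause 1: 0 negative; Clause 2: 1 negative; Clause 3: 1 negative.
Total negative literal occurrences = 2.

2


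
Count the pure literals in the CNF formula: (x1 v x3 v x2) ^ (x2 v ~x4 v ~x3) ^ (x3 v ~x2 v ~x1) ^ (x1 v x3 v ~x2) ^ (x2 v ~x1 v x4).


A pure literal appears in only one polarity across all clauses.
No pure literals found.
Count = 0.

0


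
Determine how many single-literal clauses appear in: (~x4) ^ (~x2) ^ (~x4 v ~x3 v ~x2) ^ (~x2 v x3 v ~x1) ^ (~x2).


A unit clause contains exactly one literal.
Unit clauses found: (~x4), (~x2), (~x2).
Count = 3.

3


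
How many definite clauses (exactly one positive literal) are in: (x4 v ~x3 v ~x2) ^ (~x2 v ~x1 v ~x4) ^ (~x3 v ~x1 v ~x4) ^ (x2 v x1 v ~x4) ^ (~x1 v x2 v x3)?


A definite clause has exactly one positive literal.
Clause 1: 1 positive -> definite
Clause 2: 0 positive -> not definite
Clause 3: 0 positive -> not definite
Clause 4: 2 positive -> not definite
Clause 5: 2 positive -> not definite
Definite clause count = 1.

1


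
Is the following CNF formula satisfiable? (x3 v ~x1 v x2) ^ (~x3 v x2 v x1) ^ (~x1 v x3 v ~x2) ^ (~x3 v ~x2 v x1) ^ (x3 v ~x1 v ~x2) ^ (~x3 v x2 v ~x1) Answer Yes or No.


Check all 8 possible truth assignments.
Number of satisfying assignments found: 3.
The formula is satisfiable.

Yes


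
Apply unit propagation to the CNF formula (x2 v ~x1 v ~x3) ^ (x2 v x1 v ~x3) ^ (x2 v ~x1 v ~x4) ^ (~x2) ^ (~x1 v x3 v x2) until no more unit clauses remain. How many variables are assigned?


Unit propagation repeatedly assigns the literal in any unit clause, then simplifies.
Assignments in order: x2 = F.
No further unit clauses remain.
Total variables assigned = 1.

1


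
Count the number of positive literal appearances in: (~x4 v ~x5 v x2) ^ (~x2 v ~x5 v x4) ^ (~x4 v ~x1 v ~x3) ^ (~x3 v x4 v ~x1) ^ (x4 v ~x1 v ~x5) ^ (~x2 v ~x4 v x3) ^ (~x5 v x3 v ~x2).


Scan each clause for unnegated literals.
Clause 1: 1 positive; Clause 2: 1 positive; Clause 3: 0 positive; Clause 4: 1 positive; Clause 5: 1 positive; Clause 6: 1 positive; Clause 7: 1 positive.
Total positive literal occurrences = 6.

6


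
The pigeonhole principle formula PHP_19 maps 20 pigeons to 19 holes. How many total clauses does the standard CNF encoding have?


The PHP encoding has two parts:
1) At-least-one-hole clauses: 20 (one per pigeon, each with 19 literals).
2) At-most-one-pigeon-per-hole clauses: 19 holes * C(20,2) = 19 * 190 = 3610.
Total clauses = 20 + 3610 = 3630.

3630


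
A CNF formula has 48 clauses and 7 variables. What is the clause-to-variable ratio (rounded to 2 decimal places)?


Clause-to-variable ratio = clauses / variables.
48 / 7 = 6.86.

6.86


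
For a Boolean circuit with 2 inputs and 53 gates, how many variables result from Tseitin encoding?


The Tseitin transformation introduces one auxiliary variable per gate.
Total variables = inputs + gates = 2 + 53 = 55.

55


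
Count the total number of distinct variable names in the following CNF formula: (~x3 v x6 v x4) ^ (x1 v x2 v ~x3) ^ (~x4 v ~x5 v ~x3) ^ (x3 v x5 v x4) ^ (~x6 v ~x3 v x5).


Identify each distinct variable in the formula.
Variables found: x1, x2, x3, x4, x5, x6.
Total distinct variables = 6.

6


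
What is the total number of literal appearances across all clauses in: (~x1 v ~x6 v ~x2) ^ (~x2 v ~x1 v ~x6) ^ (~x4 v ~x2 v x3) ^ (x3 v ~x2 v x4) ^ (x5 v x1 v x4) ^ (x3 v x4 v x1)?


Clause lengths: 3, 3, 3, 3, 3, 3.
Sum = 3 + 3 + 3 + 3 + 3 + 3 = 18.

18


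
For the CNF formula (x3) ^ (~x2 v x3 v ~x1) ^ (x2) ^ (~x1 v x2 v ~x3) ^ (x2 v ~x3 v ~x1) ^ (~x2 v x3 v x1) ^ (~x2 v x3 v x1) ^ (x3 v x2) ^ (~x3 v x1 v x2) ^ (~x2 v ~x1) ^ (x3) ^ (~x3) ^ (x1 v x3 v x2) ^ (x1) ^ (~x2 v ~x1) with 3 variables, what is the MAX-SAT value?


Enumerate all 8 truth assignments.
For each, count how many of the 15 clauses are satisfied.
The formula is not fully satisfiable, so the maximum is below 15.
Maximum simultaneously satisfiable clauses = 13.

13


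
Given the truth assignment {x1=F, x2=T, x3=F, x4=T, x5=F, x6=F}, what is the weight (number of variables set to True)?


The weight is the number of variables assigned True.
True variables: x2, x4.
Weight = 2.

2


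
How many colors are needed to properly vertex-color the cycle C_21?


An odd cycle cannot be 2-colored: alternating two colors around the cycle returns to the start with a conflict.
Since 21 is odd, three colors are required (and three suffice).
Chromatic number = 3.

3


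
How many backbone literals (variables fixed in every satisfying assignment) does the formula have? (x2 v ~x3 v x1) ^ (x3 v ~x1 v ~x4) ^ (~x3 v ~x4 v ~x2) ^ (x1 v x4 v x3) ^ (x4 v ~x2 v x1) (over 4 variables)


Find all satisfying assignments: 7 model(s).
Check which variables have the same value in every model.
No variable is fixed across all models.
Backbone size = 0.

0


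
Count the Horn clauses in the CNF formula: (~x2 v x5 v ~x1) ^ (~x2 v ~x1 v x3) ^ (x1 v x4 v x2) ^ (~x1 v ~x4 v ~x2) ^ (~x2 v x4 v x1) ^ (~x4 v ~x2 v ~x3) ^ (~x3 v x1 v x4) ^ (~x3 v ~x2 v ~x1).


A Horn clause has at most one positive literal.
Clause 1: 1 positive lit(s) -> Horn
Clause 2: 1 positive lit(s) -> Horn
Clause 3: 3 positive lit(s) -> not Horn
Clause 4: 0 positive lit(s) -> Horn
Clause 5: 2 positive lit(s) -> not Horn
Clause 6: 0 positive lit(s) -> Horn
Clause 7: 2 positive lit(s) -> not Horn
Clause 8: 0 positive lit(s) -> Horn
Total Horn clauses = 5.

5


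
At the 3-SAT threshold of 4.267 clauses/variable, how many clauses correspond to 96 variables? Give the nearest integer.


The 3-SAT phase transition occurs at approximately 4.267 clauses per variable.
m = 4.267 * 96 = 409.632.
Rounded to nearest integer: 410.

410


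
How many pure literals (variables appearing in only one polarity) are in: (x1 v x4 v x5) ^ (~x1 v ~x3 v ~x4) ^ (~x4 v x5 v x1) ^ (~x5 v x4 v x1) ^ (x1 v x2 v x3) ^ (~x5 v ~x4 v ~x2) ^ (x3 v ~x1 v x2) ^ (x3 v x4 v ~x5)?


A pure literal appears in only one polarity across all clauses.
No pure literals found.
Count = 0.

0


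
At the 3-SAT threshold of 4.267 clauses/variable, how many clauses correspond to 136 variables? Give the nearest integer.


The 3-SAT phase transition occurs at approximately 4.267 clauses per variable.
m = 4.267 * 136 = 580.312.
Rounded to nearest integer: 580.

580


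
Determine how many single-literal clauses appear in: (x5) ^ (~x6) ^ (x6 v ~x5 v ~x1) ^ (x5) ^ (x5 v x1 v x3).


A unit clause contains exactly one literal.
Unit clauses found: (x5), (~x6), (x5).
Count = 3.

3


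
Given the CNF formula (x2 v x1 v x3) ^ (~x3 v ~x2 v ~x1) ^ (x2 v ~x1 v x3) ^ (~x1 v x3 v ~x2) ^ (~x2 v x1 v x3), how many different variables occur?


Identify each distinct variable in the formula.
Variables found: x1, x2, x3.
Total distinct variables = 3.

3


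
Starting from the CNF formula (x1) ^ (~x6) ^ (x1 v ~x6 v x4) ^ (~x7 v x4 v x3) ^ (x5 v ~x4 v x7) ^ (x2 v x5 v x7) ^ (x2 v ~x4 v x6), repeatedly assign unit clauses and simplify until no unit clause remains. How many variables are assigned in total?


Unit propagation repeatedly assigns the literal in any unit clause, then simplifies.
Assignments in order: x1 = T, x6 = F.
No further unit clauses remain.
Total variables assigned = 2.

2


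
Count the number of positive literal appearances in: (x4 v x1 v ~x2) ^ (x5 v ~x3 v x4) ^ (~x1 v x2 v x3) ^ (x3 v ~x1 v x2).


Scan each clause for unnegated literals.
Clause 1: 2 positive; Clause 2: 2 positive; Clause 3: 2 positive; Clause 4: 2 positive.
Total positive literal occurrences = 8.

8


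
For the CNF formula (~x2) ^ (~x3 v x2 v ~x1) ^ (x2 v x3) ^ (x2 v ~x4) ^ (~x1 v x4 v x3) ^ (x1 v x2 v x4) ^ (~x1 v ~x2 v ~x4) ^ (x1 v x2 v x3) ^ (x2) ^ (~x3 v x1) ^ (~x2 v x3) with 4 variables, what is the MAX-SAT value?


Enumerate all 16 truth assignments.
For each, count how many of the 11 clauses are satisfied.
The formula is not fully satisfiable, so the maximum is below 11.
Maximum simultaneously satisfiable clauses = 10.

10


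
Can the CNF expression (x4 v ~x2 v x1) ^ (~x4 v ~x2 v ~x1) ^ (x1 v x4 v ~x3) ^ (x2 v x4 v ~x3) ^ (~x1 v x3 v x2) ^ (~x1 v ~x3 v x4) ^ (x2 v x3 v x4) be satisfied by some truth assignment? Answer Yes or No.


Check all 16 possible truth assignments.
Number of satisfying assignments found: 6.
The formula is satisfiable.

Yes


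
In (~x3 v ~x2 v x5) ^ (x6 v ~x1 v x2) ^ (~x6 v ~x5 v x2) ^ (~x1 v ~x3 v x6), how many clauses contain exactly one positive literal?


A definite clause has exactly one positive literal.
Clause 1: 1 positive -> definite
Clause 2: 2 positive -> not definite
Clause 3: 1 positive -> definite
Clause 4: 1 positive -> definite
Definite clause count = 3.

3


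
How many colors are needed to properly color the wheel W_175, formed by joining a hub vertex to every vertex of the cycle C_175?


W_175 consists of the cycle C_175 together with a hub vertex adjacent to every cycle vertex.
The cycle C_175 needs 3 colors (odd cycle -> 3).
The hub is adjacent to every cycle vertex, so it must receive a new color distinct from all of them.
Chromatic number = 3 + 1 = 4.

4


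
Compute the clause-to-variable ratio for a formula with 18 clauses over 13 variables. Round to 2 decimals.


Clause-to-variable ratio = clauses / variables.
18 / 13 = 1.38.

1.38


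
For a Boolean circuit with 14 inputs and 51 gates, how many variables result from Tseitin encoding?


The Tseitin transformation introduces one auxiliary variable per gate.
Total variables = inputs + gates = 14 + 51 = 65.

65


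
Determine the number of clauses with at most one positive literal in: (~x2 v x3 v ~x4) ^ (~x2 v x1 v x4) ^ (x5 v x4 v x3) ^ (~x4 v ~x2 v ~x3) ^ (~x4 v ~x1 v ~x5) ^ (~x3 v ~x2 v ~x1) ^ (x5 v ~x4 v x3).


A Horn clause has at most one positive literal.
Clause 1: 1 positive lit(s) -> Horn
Clause 2: 2 positive lit(s) -> not Horn
Clause 3: 3 positive lit(s) -> not Horn
Clause 4: 0 positive lit(s) -> Horn
Clause 5: 0 positive lit(s) -> Horn
Clause 6: 0 positive lit(s) -> Horn
Clause 7: 2 positive lit(s) -> not Horn
Total Horn clauses = 4.

4


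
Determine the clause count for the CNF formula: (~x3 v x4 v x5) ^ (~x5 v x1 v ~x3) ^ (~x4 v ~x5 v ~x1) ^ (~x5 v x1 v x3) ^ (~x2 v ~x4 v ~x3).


Each group enclosed in parentheses joined by ^ is one clause.
Counting the conjuncts: 5 clauses.

5


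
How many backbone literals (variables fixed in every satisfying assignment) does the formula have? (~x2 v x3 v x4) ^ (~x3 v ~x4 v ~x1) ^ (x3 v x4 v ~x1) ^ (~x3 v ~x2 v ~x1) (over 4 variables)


Find all satisfying assignments: 10 model(s).
Check which variables have the same value in every model.
No variable is fixed across all models.
Backbone size = 0.

0


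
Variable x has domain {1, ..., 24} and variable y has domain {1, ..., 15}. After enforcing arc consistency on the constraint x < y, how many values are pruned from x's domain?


For the constraint x < y, x needs a supporting value in y's domain.
x can be at most 14 (one less than y's maximum).
Valid x values from domain: 14 out of 24.
Pruned = 24 - 14 = 10.

10


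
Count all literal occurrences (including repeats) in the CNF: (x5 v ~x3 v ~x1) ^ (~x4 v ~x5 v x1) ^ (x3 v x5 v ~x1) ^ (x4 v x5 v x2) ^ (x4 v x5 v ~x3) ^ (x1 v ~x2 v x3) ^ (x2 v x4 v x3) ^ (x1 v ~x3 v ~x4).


Clause lengths: 3, 3, 3, 3, 3, 3, 3, 3.
Sum = 3 + 3 + 3 + 3 + 3 + 3 + 3 + 3 = 24.

24


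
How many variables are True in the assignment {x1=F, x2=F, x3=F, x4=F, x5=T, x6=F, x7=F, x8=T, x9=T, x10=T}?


The weight is the number of variables assigned True.
True variables: x5, x8, x9, x10.
Weight = 4.

4


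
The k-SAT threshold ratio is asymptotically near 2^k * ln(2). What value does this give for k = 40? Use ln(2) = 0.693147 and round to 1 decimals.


Using the asymptotic formula: threshold ~ 2^k * ln(2).
2^40 = 1099511627776.
1099511627776 * 0.693147 = 762123186258.1.

762123186258.1


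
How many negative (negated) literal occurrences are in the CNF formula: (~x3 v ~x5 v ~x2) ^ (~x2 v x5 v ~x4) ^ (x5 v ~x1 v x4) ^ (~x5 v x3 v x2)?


Scan each clause for negated literals.
Clause 1: 3 negative; Clause 2: 2 negative; Clause 3: 1 negative; Clause 4: 1 negative.
Total negative literal occurrences = 7.

7


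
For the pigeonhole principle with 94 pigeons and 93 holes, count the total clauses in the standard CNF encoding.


The PHP encoding has two parts:
1) At-least-one-hole clauses: 94 (one per pigeon, each with 93 literals).
2) At-most-one-pigeon-per-hole clauses: 93 holes * C(94,2) = 93 * 4371 = 406503.
Total clauses = 94 + 406503 = 406597.

406597


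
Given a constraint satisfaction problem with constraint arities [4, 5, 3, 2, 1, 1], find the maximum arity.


The arities are: 4, 5, 3, 2, 1, 1.
Scan for the maximum value.
Maximum arity = 5.

5


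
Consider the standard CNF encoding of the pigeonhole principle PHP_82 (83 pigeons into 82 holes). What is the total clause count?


The PHP encoding has two parts:
1) At-least-one-hole clauses: 83 (one per pigeon, each with 82 literals).
2) At-most-one-pigeon-per-hole clauses: 82 holes * C(83,2) = 82 * 3403 = 279046.
Total clauses = 83 + 279046 = 279129.

279129


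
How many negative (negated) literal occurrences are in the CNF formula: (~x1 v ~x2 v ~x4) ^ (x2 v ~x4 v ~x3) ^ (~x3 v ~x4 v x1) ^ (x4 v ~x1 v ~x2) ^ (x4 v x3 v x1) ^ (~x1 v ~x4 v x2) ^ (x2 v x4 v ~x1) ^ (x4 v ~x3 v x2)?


Scan each clause for negated literals.
Clause 1: 3 negative; Clause 2: 2 negative; Clause 3: 2 negative; Clause 4: 2 negative; Clause 5: 0 negative; Clause 6: 2 negative; Clause 7: 1 negative; Clause 8: 1 negative.
Total negative literal occurrences = 13.

13


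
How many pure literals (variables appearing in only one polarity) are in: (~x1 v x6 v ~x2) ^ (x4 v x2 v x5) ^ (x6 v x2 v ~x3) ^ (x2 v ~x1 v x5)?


A pure literal appears in only one polarity across all clauses.
Pure literals: x1 (negative only), x3 (negative only), x4 (positive only), x5 (positive only), x6 (positive only).
Count = 5.

5


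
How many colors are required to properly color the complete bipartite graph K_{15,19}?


K_{15,19} is bipartite by definition: the two parts are independent sets, with every edge crossing between them.
Color all vertices in one part with color 1 and all vertices in the other part with color 2.
Since the graph has at least one edge, one color does not suffice.
Chromatic number = 2.

2


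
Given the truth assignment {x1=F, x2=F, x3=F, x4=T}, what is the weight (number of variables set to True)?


The weight is the number of variables assigned True.
True variables: x4.
Weight = 1.

1


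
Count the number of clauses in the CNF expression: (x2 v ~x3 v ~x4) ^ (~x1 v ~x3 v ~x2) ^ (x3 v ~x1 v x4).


Each group enclosed in parentheses joined by ^ is one clause.
Counting the conjuncts: 3 clauses.

3


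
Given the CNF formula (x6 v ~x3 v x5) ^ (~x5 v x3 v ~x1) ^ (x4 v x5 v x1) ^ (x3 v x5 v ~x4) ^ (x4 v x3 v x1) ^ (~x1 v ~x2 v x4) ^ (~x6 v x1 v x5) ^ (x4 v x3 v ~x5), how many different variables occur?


Identify each distinct variable in the formula.
Variables found: x1, x2, x3, x4, x5, x6.
Total distinct variables = 6.

6


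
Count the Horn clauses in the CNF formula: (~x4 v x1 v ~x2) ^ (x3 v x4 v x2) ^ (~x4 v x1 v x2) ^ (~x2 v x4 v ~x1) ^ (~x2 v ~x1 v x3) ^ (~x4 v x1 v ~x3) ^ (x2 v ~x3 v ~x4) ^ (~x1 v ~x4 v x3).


A Horn clause has at most one positive literal.
Clause 1: 1 positive lit(s) -> Horn
Clause 2: 3 positive lit(s) -> not Horn
Clause 3: 2 positive lit(s) -> not Horn
Clause 4: 1 positive lit(s) -> Horn
Clause 5: 1 positive lit(s) -> Horn
Clause 6: 1 positive lit(s) -> Horn
Clause 7: 1 positive lit(s) -> Horn
Clause 8: 1 positive lit(s) -> Horn
Total Horn clauses = 6.

6
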